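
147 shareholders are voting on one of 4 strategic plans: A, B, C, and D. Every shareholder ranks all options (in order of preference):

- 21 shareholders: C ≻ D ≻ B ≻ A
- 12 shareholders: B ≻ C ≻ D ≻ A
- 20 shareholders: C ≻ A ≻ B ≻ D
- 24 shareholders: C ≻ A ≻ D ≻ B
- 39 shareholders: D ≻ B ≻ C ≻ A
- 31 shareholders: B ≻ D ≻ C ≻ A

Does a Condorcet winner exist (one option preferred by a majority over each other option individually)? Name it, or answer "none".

none

Checking pairwise contests:
B beats A 103–44.
D beats B 84–63.
B beats C 82–65.
C beats D 77–70.
Every option loses at least one head-to-head, so there is no Condorcet winner.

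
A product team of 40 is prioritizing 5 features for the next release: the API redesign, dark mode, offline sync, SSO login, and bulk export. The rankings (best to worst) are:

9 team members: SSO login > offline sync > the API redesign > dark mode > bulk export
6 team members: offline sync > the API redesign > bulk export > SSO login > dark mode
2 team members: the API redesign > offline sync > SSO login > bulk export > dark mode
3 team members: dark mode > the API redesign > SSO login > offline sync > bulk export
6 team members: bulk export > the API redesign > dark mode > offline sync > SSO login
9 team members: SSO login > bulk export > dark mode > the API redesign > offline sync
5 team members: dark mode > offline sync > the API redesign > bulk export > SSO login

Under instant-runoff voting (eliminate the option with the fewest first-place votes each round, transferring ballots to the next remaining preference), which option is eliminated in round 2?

bulk export

Round 1: the API redesign 2, dark mode 8, offline sync 6, SSO login 18, bulk export 6. Eliminate the API redesign.
Round 2: dark mode 8, offline sync 8, SSO login 18, bulk export 6. Eliminate bulk export.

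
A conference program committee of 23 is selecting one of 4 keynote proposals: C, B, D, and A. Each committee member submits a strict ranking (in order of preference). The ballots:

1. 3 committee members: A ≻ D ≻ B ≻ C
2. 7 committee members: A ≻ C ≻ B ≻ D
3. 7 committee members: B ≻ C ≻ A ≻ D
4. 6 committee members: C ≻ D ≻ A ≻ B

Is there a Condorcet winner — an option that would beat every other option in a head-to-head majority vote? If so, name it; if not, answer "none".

C

C vs B: 13–10 for C.
C vs D: 20–3 for C.
C vs A: 13–10 for C.
C beats every other option head-to-head.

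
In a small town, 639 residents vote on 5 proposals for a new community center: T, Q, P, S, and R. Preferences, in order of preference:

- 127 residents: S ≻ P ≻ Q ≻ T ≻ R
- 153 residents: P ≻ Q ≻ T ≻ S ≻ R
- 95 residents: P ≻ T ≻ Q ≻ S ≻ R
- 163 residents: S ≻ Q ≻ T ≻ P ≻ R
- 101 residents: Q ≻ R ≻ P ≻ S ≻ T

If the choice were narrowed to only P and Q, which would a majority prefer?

Voters preferring P to Q: 375; preferring Q to P: 264.
P wins the head-to-head.

P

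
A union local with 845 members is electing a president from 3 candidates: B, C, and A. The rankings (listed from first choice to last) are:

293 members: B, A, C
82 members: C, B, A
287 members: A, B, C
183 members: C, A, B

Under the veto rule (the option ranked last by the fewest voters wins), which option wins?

A

Last-place votes: B 183, C 580, A 82.
A is ranked last by the fewest voters, so A wins.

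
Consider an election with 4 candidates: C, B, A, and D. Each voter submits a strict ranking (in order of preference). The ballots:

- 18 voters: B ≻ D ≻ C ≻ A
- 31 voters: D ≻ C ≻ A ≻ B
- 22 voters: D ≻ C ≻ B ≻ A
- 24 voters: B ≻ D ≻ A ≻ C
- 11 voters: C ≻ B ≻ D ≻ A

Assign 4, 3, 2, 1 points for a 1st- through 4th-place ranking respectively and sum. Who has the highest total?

D

C: 18·2 + 31·3 + 22·3 + 24·1 + 11·4 = 263
B: 18·4 + 31·1 + 22·2 + 24·4 + 11·3 = 276
A: 18·1 + 31·2 + 22·1 + 24·2 + 11·1 = 161
D: 18·3 + 31·4 + 22·4 + 24·3 + 11·2 = 360
D has the highest Borda score (360).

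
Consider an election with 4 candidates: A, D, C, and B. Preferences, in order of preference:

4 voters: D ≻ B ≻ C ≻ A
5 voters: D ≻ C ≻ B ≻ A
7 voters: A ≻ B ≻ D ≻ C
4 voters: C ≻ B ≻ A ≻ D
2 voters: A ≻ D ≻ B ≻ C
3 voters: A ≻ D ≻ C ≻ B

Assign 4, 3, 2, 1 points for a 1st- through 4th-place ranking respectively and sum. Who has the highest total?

A: 4·1 + 5·1 + 7·4 + 4·2 + 2·4 + 3·4 = 65
D: 4·4 + 5·4 + 7·2 + 4·1 + 2·3 + 3·3 = 69
C: 4·2 + 5·3 + 7·1 + 4·4 + 2·1 + 3·2 = 54
B: 4·3 + 5·2 + 7·3 + 4·3 + 2·2 + 3·1 = 62
D has the highest Borda score (69).

D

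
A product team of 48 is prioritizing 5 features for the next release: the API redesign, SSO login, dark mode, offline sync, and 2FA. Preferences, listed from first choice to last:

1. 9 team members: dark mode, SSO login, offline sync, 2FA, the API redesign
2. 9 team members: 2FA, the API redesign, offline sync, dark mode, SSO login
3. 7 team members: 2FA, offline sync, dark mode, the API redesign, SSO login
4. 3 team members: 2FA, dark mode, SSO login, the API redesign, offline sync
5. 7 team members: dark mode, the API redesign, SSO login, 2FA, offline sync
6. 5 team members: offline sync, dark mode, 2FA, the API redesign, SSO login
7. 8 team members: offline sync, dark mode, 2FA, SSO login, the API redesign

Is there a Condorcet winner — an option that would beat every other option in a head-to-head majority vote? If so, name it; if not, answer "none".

none

Checking pairwise contests:
dark mode beats the API redesign 39–9.
the API redesign beats SSO login 28–20.
offline sync beats dark mode 29–19.
2FA beats offline sync 26–22.
dark mode beats 2FA 29–19.
Every option loses at least one head-to-head, so there is no Condorcet winner.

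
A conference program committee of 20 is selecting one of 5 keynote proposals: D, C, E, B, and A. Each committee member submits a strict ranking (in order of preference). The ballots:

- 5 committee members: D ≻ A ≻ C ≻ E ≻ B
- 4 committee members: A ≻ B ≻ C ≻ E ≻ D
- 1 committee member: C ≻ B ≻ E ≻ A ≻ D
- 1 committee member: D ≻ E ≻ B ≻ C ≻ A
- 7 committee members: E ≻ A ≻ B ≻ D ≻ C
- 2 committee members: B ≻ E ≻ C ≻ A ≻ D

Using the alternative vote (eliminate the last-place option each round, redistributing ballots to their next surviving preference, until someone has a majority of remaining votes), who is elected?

Round 1: D 6, C 1, E 7, B 2, A 4. Eliminate C.
Round 2: D 6, E 7, B 3, A 4. Eliminate B.
Round 3: D 6, E 10, A 4. Eliminate A.
Round 4: D 6, E 14. E has a majority.

E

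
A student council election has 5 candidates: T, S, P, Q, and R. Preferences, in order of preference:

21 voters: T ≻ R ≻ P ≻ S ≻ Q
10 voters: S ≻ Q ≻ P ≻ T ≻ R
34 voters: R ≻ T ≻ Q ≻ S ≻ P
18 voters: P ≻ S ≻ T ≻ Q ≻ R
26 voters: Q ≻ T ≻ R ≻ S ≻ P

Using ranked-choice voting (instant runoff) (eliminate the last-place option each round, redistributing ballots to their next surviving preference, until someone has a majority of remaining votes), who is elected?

T

Round 1: T 21, S 10, P 18, Q 26, R 34. Eliminate S.
Round 2: T 21, P 18, Q 36, R 34. Eliminate P.
Round 3: T 39, Q 36, R 34. Eliminate R.
Round 4: T 73, Q 36. T has a majority.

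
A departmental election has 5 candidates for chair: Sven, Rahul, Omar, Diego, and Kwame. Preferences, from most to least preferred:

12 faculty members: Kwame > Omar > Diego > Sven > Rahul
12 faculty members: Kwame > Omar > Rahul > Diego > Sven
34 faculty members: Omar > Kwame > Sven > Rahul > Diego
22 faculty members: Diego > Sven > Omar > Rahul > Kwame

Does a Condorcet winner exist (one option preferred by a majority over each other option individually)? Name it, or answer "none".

Omar vs Sven: 58–22 for Omar.
Omar vs Rahul: 80–0 for Omar.
Omar vs Diego: 58–22 for Omar.
Omar vs Kwame: 56–24 for Omar.
Omar beats every other option head-to-head.

Omar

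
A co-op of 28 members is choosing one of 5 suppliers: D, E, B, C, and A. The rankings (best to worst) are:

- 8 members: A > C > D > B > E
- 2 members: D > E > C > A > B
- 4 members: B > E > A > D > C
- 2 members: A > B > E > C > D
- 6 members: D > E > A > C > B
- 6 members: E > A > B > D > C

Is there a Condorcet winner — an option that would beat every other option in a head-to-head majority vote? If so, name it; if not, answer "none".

Checking pairwise contests:
A beats D 20–8.
D beats E 16–12.
D beats B 16–12.
D beats C 18–10.
E beats A 18–10.
Every option loses at least one head-to-head, so there is no Condorcet winner.

none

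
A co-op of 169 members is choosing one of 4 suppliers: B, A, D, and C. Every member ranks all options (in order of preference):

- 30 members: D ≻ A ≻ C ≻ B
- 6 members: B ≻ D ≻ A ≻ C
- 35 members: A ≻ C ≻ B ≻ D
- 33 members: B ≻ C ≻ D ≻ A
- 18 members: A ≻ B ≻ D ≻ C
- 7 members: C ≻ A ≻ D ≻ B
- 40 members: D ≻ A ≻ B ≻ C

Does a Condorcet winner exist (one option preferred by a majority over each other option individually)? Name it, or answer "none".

Checking pairwise contests:
A beats B 130–39.
D beats A 109–60.
B beats D 92–77.
B beats C 97–72.
Every option loses at least one head-to-head, so there is no Condorcet winner.

none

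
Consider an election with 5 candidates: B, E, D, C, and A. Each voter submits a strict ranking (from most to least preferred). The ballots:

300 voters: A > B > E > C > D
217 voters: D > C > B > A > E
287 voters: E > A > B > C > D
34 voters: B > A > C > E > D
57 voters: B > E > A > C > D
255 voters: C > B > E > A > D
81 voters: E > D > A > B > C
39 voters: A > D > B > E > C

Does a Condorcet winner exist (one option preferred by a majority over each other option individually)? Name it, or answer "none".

none

Checking pairwise contests:
A beats B 707–563.
B beats E 902–368.
B beats D 933–337.
B beats C 798–472.
E beats A 680–590.
Every option loses at least one head-to-head, so there is no Condorcet winner.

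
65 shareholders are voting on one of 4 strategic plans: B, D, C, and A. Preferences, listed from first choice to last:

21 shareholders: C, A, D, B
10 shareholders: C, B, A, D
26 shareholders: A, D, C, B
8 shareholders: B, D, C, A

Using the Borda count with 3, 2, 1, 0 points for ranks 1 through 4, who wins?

B: 21·0 + 10·2 + 26·0 + 8·3 = 44
D: 21·1 + 10·0 + 26·2 + 8·2 = 89
C: 21·3 + 10·3 + 26·1 + 8·1 = 127
A: 21·2 + 10·1 + 26·3 + 8·0 = 130
A has the highest Borda score (130).

A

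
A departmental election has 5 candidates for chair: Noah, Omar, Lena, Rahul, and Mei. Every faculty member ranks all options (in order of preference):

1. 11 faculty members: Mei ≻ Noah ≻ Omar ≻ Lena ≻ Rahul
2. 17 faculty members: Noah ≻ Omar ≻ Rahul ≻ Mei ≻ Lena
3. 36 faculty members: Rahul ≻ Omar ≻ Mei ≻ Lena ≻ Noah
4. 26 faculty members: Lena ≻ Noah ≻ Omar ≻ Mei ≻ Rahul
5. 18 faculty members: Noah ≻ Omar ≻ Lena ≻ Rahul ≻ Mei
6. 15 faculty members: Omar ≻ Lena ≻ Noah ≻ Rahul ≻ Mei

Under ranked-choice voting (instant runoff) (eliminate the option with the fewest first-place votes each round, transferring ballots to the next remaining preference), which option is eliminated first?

Mei

Round 1: Noah 35, Omar 15, Lena 26, Rahul 36, Mei 11. Eliminate Mei.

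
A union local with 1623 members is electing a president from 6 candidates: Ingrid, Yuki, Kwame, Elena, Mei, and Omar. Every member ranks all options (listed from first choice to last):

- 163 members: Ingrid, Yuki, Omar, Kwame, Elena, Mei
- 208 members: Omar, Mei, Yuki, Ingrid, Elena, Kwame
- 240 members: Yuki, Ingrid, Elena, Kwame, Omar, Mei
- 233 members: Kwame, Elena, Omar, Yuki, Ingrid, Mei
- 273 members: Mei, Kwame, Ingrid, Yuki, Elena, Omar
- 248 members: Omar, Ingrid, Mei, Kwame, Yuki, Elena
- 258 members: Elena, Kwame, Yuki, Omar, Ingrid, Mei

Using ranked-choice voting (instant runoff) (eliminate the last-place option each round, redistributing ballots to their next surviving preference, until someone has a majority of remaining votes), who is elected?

Yuki

Round 1: Ingrid 163, Yuki 240, Kwame 233, Elena 258, Mei 273, Omar 456. Eliminate Ingrid.
Round 2: Yuki 403, Kwame 233, Elena 258, Mei 273, Omar 456. Eliminate Kwame.
Round 3: Yuki 403, Elena 491, Mei 273, Omar 456. Eliminate Mei.
Round 4: Yuki 676, Elena 491, Omar 456. Eliminate Omar.
Round 5: Yuki 1132, Elena 491. Yuki has a majority.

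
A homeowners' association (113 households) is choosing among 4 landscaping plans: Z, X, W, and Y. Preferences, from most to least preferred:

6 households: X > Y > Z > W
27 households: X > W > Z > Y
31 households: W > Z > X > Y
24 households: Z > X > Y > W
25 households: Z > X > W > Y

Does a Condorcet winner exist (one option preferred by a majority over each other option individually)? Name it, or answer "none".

Checking pairwise contests:
W beats Z 58–55.
Z beats X 80–33.
X beats W 82–31.
Z beats Y 107–6.
Every option loses at least one head-to-head, so there is no Condorcet winner.

none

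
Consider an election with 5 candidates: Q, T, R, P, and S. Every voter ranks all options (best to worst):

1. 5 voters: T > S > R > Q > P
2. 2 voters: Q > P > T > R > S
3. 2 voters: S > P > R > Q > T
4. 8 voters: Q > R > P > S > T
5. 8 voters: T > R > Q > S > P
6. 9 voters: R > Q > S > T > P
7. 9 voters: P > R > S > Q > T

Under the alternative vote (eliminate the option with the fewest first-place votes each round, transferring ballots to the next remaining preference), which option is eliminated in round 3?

P

Round 1: Q 10, T 13, R 9, P 9, S 2. Eliminate S.
Round 2: Q 10, T 13, R 9, P 11. Eliminate R.
Round 3: Q 19, T 13, P 11. Eliminate P.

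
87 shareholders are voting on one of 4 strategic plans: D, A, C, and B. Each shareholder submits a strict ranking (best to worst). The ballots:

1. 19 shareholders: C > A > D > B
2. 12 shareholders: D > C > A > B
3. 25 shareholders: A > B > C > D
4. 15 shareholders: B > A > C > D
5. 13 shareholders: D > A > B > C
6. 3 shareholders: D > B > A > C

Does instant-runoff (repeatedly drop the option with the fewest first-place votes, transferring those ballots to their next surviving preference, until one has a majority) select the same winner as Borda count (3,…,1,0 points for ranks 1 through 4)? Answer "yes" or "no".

Instant-runoff — R1 D 28, A 25, C 19, B 15 (B out); R2 D 28, A 40, C 19 (C out); R3 D 28, A 59 (A winner). Winner: A.
Borda — scores: D 103, A 184, C 121, B 114. Winner: A.
The two methods agree.

yes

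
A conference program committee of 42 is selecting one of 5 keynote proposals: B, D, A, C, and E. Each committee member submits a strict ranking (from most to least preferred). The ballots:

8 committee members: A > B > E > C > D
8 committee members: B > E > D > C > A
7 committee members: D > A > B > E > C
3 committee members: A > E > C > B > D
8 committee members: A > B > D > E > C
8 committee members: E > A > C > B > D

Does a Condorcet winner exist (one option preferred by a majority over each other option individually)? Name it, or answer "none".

A vs B: 34–8 for A.
A vs D: 27–15 for A.
A vs C: 34–8 for A.
A vs E: 26–16 for A.
A beats every other option head-to-head.

A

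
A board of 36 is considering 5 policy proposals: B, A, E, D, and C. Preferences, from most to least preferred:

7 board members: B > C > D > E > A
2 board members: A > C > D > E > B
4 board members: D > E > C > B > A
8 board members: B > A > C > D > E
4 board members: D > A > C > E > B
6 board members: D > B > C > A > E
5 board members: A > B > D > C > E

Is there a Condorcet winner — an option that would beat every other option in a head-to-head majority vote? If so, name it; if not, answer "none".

B vs A: 25–11 for B.
B vs E: 26–10 for B.
B vs D: 20–16 for B.
B vs C: 26–10 for B.
B beats every other option head-to-head.

B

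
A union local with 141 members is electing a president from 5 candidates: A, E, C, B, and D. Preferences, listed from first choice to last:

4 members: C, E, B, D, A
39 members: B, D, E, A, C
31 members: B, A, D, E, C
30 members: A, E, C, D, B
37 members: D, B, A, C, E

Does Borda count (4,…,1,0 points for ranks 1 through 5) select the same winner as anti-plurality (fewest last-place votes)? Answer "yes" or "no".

Borda — scores: A 326, E 211, C 113, B 399, D 361. Winner: B.
Anti-plurality — last-place votes: A 4, E 37, C 70, B 30, D 0. Winner: D.
The two methods disagree.

no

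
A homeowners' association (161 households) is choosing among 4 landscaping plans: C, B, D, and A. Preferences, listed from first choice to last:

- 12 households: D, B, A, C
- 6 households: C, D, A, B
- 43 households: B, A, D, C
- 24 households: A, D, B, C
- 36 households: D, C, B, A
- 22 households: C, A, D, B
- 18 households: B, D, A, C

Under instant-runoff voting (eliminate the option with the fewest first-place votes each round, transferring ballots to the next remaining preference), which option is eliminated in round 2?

C

Round 1: C 28, B 61, D 48, A 24. Eliminate A.
Round 2: C 28, B 61, D 72. Eliminate C.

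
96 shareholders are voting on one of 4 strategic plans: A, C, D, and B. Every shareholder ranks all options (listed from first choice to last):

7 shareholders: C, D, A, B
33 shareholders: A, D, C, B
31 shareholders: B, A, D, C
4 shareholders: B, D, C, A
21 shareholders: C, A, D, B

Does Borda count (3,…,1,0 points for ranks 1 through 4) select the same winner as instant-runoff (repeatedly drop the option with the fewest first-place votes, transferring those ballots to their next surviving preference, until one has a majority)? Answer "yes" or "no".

yes

Borda — scores: A 210, C 121, D 140, B 105. Winner: A.
Instant-runoff — R1 A 33, C 28, D 0, B 35 (D out); R2 A 33, C 28, B 35 (C out); R3 A 61, B 35 (A winner). Winner: A.
The two methods agree.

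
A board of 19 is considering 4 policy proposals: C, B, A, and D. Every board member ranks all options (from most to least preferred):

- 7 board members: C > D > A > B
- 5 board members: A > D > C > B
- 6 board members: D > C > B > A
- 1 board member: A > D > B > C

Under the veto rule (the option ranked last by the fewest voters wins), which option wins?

D

Last-place votes: C 1, B 12, A 6, D 0.
D is ranked last by the fewest voters, so D wins.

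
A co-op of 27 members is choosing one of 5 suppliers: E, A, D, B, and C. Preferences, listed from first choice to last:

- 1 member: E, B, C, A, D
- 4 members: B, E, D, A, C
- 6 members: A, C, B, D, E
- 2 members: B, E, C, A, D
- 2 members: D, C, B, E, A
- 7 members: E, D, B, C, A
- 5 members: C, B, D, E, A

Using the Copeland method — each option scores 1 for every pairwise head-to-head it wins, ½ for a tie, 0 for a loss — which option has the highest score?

E: beats A, D, and C; loses to B → score 3.
A: loses to E, D, B, and C → score 0.
D: beats A; loses to E, B, and C → score 1.
B: beats E, A, D, and C → score 4.
C: beats A and D; loses to E and B → score 2.
B has the best pairwise record.

B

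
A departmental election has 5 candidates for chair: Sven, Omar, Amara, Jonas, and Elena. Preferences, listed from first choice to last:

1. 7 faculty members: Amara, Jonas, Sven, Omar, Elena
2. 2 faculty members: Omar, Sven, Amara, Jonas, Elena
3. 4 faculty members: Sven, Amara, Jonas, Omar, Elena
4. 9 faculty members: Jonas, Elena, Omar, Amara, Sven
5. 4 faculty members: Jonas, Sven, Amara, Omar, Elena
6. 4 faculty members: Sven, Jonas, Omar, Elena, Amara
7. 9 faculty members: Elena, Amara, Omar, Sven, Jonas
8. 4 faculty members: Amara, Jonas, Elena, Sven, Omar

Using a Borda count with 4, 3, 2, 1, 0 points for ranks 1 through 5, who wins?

Jonas

Sven: 7·2 + 2·3 + 4·4 + 9·0 + 4·3 + 4·4 + 9·1 + 4·1 = 77
Omar: 7·1 + 2·4 + 4·1 + 9·2 + 4·1 + 4·2 + 9·2 + 4·0 = 67
Amara: 7·4 + 2·2 + 4·3 + 9·1 + 4·2 + 4·0 + 9·3 + 4·4 = 104
Jonas: 7·3 + 2·1 + 4·2 + 9·4 + 4·4 + 4·3 + 9·0 + 4·3 = 107
Elena: 7·0 + 2·0 + 4·0 + 9·3 + 4·0 + 4·1 + 9·4 + 4·2 = 75
Jonas has the highest Borda score (107).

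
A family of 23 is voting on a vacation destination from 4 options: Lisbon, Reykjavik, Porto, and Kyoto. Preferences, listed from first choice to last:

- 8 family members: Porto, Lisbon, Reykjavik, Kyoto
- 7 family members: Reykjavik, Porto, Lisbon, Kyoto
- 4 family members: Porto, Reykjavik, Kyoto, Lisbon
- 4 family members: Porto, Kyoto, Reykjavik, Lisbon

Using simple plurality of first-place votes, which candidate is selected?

First-place votes: Lisbon 0, Reykjavik 7, Porto 16, Kyoto 0.
Porto has the most first-place votes.

Porto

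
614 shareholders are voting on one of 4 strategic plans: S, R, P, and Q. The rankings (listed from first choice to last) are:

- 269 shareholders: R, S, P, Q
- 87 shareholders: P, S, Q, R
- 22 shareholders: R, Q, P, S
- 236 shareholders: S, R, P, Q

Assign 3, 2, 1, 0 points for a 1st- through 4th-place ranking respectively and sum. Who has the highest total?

S: 269·2 + 87·2 + 22·0 + 236·3 = 1420
R: 269·3 + 87·0 + 22·3 + 236·2 = 1345
P: 269·1 + 87·3 + 22·1 + 236·1 = 788
Q: 269·0 + 87·1 + 22·2 + 236·0 = 131
S has the highest Borda score (1420).

S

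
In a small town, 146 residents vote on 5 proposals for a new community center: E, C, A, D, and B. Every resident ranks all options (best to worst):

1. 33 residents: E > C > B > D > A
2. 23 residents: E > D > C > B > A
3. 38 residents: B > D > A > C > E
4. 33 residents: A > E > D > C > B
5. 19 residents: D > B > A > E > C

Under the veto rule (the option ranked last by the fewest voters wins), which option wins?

D

Last-place votes: E 38, C 19, A 56, D 0, B 33.
D is ranked last by the fewest voters, so D wins.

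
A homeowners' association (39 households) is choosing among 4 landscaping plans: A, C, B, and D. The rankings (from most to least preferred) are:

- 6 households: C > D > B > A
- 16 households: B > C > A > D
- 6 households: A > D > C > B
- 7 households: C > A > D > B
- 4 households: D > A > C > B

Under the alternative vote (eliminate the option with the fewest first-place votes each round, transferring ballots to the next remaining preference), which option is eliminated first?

D

Round 1: A 6, C 13, B 16, D 4. Eliminate D.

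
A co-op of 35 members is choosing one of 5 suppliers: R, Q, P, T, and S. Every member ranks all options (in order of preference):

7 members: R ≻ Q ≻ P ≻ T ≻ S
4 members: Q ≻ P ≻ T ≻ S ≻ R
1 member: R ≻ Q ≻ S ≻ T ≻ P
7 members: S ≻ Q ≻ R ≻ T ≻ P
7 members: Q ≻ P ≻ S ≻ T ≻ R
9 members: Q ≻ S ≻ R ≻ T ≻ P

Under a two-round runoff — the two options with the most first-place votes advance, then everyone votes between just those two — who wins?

Q

Round 1 first-place votes: R 8, Q 20, P 0, T 0, S 7.
Q and R advance.
Runoff: Q is preferred to R by 27 voters; R by 8.
Q wins the runoff.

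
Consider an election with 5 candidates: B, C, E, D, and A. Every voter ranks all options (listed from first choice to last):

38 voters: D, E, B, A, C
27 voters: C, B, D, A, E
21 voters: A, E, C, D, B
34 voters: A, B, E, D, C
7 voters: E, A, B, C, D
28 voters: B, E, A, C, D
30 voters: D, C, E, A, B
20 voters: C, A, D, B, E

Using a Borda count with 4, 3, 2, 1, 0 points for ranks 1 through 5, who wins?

A

B: 38·2 + 27·3 + 21·0 + 34·3 + 7·2 + 28·4 + 30·0 + 20·1 = 405
C: 38·0 + 27·4 + 21·2 + 34·0 + 7·1 + 28·1 + 30·3 + 20·4 = 355
E: 38·3 + 27·0 + 21·3 + 34·2 + 7·4 + 28·3 + 30·2 + 20·0 = 417
D: 38·4 + 27·2 + 21·1 + 34·1 + 7·0 + 28·0 + 30·4 + 20·2 = 421
A: 38·1 + 27·1 + 21·4 + 34·4 + 7·3 + 28·2 + 30·1 + 20·3 = 452
A has the highest Borda score (452).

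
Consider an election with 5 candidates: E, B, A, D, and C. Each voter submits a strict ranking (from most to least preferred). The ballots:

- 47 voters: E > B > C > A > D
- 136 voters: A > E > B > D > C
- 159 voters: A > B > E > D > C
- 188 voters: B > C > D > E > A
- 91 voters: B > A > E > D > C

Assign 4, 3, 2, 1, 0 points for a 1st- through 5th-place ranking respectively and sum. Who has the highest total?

B

E: 47·4 + 136·3 + 159·2 + 188·1 + 91·2 = 1284
B: 47·3 + 136·2 + 159·3 + 188·4 + 91·4 = 2006
A: 47·1 + 136·4 + 159·4 + 188·0 + 91·3 = 1500
D: 47·0 + 136·1 + 159·1 + 188·2 + 91·1 = 762
C: 47·2 + 136·0 + 159·0 + 188·3 + 91·0 = 658
B has the highest Borda score (2006).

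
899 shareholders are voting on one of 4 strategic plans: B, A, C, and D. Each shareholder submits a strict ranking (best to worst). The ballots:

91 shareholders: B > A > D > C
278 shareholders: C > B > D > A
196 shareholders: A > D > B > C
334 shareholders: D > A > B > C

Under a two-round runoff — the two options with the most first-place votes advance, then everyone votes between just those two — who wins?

D

Round 1 first-place votes: B 91, A 196, C 278, D 334.
D and C advance.
Runoff: D is preferred to C by 621 voters; C by 278.
D wins the runoff.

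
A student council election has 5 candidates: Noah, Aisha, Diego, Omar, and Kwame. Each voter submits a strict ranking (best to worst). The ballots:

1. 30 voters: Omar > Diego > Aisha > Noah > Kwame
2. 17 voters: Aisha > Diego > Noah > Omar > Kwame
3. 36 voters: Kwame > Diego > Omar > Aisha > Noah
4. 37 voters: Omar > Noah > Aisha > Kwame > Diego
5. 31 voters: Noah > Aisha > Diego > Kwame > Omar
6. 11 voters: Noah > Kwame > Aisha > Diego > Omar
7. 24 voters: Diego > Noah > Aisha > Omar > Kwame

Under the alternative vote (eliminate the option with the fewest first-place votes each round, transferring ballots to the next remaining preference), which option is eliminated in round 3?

Round 1: Noah 42, Aisha 17, Diego 24, Omar 67, Kwame 36. Eliminate Aisha.
Round 2: Noah 42, Diego 41, Omar 67, Kwame 36. Eliminate Kwame.
Round 3: Noah 42, Diego 77, Omar 67. Eliminate Noah.

Noah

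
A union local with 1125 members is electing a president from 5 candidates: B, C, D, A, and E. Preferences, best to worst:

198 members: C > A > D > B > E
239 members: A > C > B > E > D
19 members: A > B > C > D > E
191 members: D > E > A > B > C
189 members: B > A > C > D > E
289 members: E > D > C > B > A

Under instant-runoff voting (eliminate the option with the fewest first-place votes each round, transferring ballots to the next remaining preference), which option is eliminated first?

B

Round 1: B 189, C 198, D 191, A 258, E 289. Eliminate B.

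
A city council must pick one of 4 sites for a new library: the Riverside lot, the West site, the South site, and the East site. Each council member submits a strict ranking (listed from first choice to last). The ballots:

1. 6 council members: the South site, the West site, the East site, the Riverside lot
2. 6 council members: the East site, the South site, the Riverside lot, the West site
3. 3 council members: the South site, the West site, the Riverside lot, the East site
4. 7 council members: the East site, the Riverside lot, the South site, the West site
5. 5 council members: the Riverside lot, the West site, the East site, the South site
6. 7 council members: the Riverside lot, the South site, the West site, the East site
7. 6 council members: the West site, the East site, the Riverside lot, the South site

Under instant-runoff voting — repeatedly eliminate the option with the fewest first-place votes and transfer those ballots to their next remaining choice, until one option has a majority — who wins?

the East site

Round 1: the Riverside lot 12, the West site 6, the South site 9, the East site 13. Eliminate the West site.
Round 2: the Riverside lot 12, the South site 9, the East site 19. Eliminate the South site.
Round 3: the Riverside lot 15, the East site 25. The East site has a majority.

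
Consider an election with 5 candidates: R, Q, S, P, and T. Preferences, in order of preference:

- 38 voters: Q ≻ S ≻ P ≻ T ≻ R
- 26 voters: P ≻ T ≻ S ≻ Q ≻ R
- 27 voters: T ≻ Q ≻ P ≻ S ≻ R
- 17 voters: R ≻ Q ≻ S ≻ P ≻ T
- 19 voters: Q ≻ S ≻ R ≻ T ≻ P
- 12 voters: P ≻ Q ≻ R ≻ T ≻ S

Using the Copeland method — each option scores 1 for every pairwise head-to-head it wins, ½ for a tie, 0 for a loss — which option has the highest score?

Q

R: loses to Q, S, P, and T → score 0.
Q: beats R, S, P, and T → score 4.
S: beats R, P, and T; loses to Q → score 3.
P: beats R and T; loses to Q and S → score 2.
T: beats R; loses to Q, S, and P → score 1.
Q has the best pairwise record.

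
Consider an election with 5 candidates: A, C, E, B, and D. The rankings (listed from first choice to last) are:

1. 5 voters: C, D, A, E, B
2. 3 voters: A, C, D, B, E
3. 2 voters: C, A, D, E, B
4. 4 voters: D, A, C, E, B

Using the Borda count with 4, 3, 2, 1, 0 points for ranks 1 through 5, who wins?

A: 5·2 + 3·4 + 2·3 + 4·3 = 40
C: 5·4 + 3·3 + 2·4 + 4·2 = 45
E: 5·1 + 3·0 + 2·1 + 4·1 = 11
B: 5·0 + 3·1 + 2·0 + 4·0 = 3
D: 5·3 + 3·2 + 2·2 + 4·4 = 41
C has the highest Borda score (45).

C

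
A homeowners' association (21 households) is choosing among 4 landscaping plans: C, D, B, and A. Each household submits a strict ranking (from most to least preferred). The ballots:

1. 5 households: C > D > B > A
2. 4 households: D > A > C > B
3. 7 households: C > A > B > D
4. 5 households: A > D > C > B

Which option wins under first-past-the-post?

C

First-place votes: C 12, D 4, B 0, A 5.
C has the most first-place votes.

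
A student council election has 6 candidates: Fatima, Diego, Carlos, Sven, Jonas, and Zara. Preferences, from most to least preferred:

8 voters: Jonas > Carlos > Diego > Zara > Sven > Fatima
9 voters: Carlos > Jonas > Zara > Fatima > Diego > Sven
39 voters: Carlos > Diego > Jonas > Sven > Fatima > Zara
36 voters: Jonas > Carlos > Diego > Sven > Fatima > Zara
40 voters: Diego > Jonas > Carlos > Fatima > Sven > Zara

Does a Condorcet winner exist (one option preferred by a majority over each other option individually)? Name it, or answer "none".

Checking pairwise contests:
Diego beats Fatima 123–9.
Carlos beats Diego 92–40.
Jonas beats Carlos 84–48.
Diego beats Sven 132–0.
Diego beats Jonas 79–53.
Fatima beats Zara 115–17.
Every option loses at least one head-to-head, so there is no Condorcet winner.

none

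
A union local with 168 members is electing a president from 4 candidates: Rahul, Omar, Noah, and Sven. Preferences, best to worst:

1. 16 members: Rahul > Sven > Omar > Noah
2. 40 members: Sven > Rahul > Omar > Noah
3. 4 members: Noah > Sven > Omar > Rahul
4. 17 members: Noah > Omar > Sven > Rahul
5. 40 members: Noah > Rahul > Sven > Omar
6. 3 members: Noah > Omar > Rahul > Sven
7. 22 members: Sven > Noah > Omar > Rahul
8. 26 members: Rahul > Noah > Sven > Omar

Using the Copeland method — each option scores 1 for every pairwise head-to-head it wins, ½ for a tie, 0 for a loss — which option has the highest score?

Noah

Rahul: beats Omar and Sven; loses to Noah → score 2.
Omar: loses to Rahul, Noah, and Sven → score 0.
Noah: beats Rahul, Omar, and Sven → score 3.
Sven: beats Omar; loses to Rahul and Noah → score 1.
Noah has the best pairwise record.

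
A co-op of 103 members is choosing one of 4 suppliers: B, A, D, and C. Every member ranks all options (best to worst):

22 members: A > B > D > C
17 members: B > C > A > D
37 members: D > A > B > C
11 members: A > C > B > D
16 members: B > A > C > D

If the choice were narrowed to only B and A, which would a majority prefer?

Voters preferring B to A: 33; preferring A to B: 70.
A wins the head-to-head.

A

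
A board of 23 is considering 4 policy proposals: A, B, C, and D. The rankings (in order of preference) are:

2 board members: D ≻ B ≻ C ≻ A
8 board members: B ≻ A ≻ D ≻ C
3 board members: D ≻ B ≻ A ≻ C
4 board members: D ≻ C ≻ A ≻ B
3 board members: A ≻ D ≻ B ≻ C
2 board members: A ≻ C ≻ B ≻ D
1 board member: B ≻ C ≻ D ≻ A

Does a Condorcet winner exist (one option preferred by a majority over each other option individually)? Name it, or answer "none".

Checking pairwise contests:
B beats A 14–9.
D beats B 12–11.
A beats C 16–7.
A beats D 13–10.
Every option loses at least one head-to-head, so there is no Condorcet winner.

none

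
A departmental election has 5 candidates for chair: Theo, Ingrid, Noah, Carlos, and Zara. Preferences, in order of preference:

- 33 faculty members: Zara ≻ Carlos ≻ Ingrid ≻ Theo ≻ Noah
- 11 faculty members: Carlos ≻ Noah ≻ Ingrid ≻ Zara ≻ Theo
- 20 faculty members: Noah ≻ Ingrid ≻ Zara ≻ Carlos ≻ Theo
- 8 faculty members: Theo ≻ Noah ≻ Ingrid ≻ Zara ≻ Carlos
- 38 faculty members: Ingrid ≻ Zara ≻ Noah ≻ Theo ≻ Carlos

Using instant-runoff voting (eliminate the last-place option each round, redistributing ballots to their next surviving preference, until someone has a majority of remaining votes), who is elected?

Round 1: Theo 8, Ingrid 38, Noah 20, Carlos 11, Zara 33. Eliminate Theo.
Round 2: Ingrid 38, Noah 28, Carlos 11, Zara 33. Eliminate Carlos.
Round 3: Ingrid 38, Noah 39, Zara 33. Eliminate Zara.
Round 4: Ingrid 71, Noah 39. Ingrid has a majority.

Ingrid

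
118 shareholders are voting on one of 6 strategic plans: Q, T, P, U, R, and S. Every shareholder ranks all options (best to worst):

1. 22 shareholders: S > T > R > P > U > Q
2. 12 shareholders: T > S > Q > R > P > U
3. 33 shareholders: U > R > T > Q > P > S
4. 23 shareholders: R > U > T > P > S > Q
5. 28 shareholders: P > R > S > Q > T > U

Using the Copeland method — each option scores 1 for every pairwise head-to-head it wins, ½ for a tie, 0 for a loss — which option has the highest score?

R

Q: loses to T, P, U, R, and S → score 0.
T: beats Q, P, U, and S; loses to R → score 4.
P: beats Q, U, and S; loses to T and R → score 3.
U: beats Q; loses to T, P, R, and S → score 1.
R: beats Q, T, P, U, and S → score 5.
S: beats Q and U; loses to T, P, and R → score 2.
R has the best pairwise record.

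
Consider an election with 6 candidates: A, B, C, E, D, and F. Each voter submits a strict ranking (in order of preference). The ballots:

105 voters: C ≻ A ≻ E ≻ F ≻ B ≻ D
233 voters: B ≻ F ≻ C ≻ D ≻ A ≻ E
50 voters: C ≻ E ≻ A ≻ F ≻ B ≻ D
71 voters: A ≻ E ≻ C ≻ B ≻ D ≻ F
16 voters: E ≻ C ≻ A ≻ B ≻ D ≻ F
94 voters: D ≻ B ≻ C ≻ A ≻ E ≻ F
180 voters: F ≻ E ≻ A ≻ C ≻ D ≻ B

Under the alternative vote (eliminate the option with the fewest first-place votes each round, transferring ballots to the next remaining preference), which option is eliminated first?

E

Round 1: A 71, B 233, C 155, E 16, D 94, F 180. Eliminate E.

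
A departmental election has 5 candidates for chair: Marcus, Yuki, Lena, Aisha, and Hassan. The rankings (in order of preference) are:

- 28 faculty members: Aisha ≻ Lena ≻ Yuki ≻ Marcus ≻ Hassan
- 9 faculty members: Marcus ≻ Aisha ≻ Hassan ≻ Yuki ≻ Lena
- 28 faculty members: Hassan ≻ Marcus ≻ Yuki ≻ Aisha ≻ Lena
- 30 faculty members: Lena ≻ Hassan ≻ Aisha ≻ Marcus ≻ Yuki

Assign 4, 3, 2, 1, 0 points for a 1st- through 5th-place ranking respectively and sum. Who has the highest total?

Marcus: 28·1 + 9·4 + 28·3 + 30·1 = 178
Yuki: 28·2 + 9·1 + 28·2 + 30·0 = 121
Lena: 28·3 + 9·0 + 28·0 + 30·4 = 204
Aisha: 28·4 + 9·3 + 28·1 + 30·2 = 227
Hassan: 28·0 + 9·2 + 28·4 + 30·3 = 220
Aisha has the highest Borda score (227).

Aisha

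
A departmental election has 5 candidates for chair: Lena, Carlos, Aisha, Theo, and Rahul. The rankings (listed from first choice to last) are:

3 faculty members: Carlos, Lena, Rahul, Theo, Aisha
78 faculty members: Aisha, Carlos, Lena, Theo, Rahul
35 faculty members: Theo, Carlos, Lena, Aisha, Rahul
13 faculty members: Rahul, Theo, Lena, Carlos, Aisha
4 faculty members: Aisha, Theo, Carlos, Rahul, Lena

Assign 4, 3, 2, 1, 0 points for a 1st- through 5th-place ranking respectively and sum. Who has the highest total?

Lena: 3·3 + 78·2 + 35·2 + 13·2 + 4·0 = 261
Carlos: 3·4 + 78·3 + 35·3 + 13·1 + 4·2 = 372
Aisha: 3·0 + 78·4 + 35·1 + 13·0 + 4·4 = 363
Theo: 3·1 + 78·1 + 35·4 + 13·3 + 4·3 = 272
Rahul: 3·2 + 78·0 + 35·0 + 13·4 + 4·1 = 62
Carlos has the highest Borda score (372).

Carlos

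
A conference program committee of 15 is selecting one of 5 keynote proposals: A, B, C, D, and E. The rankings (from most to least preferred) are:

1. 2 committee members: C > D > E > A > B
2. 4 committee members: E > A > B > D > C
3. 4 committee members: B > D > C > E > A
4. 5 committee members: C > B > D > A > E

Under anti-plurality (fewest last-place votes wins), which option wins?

D

Last-place votes: A 4, B 2, C 4, D 0, E 5.
D is ranked last by the fewest voters, so D wins.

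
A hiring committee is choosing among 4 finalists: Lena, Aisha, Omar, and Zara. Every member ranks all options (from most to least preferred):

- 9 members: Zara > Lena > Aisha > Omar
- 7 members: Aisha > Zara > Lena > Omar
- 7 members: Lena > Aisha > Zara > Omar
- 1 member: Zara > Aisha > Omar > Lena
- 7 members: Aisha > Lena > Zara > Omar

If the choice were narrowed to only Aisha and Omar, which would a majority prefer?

Voters preferring Aisha to Omar: 31; preferring Omar to Aisha: 0.
Aisha wins the head-to-head.

Aisha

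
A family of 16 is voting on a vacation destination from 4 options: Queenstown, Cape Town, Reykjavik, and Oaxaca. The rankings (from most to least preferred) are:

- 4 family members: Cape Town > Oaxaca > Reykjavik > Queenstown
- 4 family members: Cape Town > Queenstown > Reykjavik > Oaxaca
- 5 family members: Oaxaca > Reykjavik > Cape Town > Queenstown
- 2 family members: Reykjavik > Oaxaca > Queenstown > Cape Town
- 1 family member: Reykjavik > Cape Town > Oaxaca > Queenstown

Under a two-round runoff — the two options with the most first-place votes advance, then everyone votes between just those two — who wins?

Cape Town

Round 1 first-place votes: Queenstown 0, Cape Town 8, Reykjavik 3, Oaxaca 5.
Cape Town and Oaxaca advance.
Runoff: Cape Town is preferred to Oaxaca by 9 voters; Oaxaca by 7.
Cape Town wins the runoff.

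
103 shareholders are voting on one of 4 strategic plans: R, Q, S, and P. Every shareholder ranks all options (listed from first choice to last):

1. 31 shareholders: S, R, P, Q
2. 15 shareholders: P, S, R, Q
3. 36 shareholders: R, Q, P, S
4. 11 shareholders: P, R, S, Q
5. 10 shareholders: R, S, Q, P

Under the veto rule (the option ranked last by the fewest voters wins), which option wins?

R

Last-place votes: R 0, Q 57, S 36, P 10.
R is ranked last by the fewest voters, so R wins.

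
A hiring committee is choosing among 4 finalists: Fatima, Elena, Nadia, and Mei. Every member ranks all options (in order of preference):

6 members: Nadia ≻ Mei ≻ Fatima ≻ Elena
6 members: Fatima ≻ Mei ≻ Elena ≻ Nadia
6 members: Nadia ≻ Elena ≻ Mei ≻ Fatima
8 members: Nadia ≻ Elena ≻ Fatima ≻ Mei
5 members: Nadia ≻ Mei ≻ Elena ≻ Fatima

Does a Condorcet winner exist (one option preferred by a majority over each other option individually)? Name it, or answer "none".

Nadia vs Fatima: 25–6 for Nadia.
Nadia vs Elena: 25–6 for Nadia.
Nadia vs Mei: 25–6 for Nadia.
Nadia beats every other option head-to-head.

Nadia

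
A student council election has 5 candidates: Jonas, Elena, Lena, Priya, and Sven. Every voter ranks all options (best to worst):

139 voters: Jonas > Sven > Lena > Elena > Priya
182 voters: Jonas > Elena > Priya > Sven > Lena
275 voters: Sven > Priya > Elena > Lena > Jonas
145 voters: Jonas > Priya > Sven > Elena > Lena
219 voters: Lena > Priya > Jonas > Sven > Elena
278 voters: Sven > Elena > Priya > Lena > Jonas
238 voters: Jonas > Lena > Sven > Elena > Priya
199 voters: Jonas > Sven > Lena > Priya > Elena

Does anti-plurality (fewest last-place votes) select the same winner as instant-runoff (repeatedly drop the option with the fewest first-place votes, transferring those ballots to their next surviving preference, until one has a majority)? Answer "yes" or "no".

no

Anti-plurality — last-place votes: Jonas 553, Elena 418, Lena 327, Priya 377, Sven 0. Winner: Sven.
Instant-runoff — R1 Jonas 903, Elena 0, Lena 219, Priya 0, Sven 553 (Jonas winner). Winner: Jonas.
The two methods disagree.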